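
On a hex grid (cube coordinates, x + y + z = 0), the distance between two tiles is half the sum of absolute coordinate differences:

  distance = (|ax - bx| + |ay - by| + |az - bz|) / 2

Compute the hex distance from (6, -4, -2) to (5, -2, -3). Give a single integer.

|ax - bx| = |6 - 5| = 1
|ay - by| = |-4 - (-2)| = 2
|az - bz| = |-2 - (-3)| = 1
distance = (1 + 2 + 1) / 2 = 4 / 2 = 2

Answer: 2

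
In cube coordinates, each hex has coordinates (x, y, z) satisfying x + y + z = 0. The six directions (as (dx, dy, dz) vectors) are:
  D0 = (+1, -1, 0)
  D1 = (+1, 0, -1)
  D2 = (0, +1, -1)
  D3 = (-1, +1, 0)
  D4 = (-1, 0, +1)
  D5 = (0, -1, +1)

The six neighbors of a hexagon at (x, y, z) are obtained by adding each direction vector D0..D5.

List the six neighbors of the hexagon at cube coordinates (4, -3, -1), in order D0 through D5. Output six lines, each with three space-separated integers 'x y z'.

Center: (4, -3, -1). Add each direction:
  D0: (4, -3, -1) + (1, -1, 0) = (5, -4, -1)
  D1: (4, -3, -1) + (1, 0, -1) = (5, -3, -2)
  D2: (4, -3, -1) + (0, 1, -1) = (4, -2, -2)
  D3: (4, -3, -1) + (-1, 1, 0) = (3, -2, -1)
  D4: (4, -3, -1) + (-1, 0, 1) = (3, -3, 0)
  D5: (4, -3, -1) + (0, -1, 1) = (4, -4, 0)

Answer: 5 -4 -1
5 -3 -2
4 -2 -2
3 -2 -1
3 -3 0
4 -4 0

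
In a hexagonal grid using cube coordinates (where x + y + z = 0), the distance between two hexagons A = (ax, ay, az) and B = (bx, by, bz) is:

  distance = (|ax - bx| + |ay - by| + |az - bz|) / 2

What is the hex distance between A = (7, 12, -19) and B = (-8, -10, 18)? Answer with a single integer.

|ax - bx| = |7 - (-8)| = 15
|ay - by| = |12 - (-10)| = 22
|az - bz| = |-19 - 18| = 37
distance = (15 + 22 + 37) / 2 = 74 / 2 = 37

Answer: 37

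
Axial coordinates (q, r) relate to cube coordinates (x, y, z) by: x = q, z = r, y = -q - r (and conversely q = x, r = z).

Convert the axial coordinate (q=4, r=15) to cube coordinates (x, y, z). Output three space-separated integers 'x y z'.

Answer: 4 -19 15

Derivation:
x = q = 4
z = r = 15
y = -x - z = -(4) - (15) = -19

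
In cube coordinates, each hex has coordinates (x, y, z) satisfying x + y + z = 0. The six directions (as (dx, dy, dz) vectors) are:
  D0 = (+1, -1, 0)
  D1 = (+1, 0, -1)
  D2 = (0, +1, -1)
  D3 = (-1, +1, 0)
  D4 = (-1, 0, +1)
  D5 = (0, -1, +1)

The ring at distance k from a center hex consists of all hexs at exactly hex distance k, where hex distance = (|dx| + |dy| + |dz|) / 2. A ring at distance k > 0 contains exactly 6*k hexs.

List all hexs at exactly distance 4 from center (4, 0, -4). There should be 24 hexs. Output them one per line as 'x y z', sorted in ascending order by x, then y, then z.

Walk ring at distance 4 from (4, 0, -4):
Start at center + D4*4 = (0, 0, 0)
  hex 0: (0, 0, 0)
  hex 1: (1, -1, 0)
  hex 2: (2, -2, 0)
  hex 3: (3, -3, 0)
  hex 4: (4, -4, 0)
  hex 5: (5, -4, -1)
  hex 6: (6, -4, -2)
  hex 7: (7, -4, -3)
  hex 8: (8, -4, -4)
  hex 9: (8, -3, -5)
  hex 10: (8, -2, -6)
  hex 11: (8, -1, -7)
  hex 12: (8, 0, -8)
  hex 13: (7, 1, -8)
  hex 14: (6, 2, -8)
  hex 15: (5, 3, -8)
  hex 16: (4, 4, -8)
  hex 17: (3, 4, -7)
  hex 18: (2, 4, -6)
  hex 19: (1, 4, -5)
  hex 20: (0, 4, -4)
  hex 21: (0, 3, -3)
  hex 22: (0, 2, -2)
  hex 23: (0, 1, -1)
Sorted: 24 hexes.

Answer: 0 0 0
0 1 -1
0 2 -2
0 3 -3
0 4 -4
1 -1 0
1 4 -5
2 -2 0
2 4 -6
3 -3 0
3 4 -7
4 -4 0
4 4 -8
5 -4 -1
5 3 -8
6 -4 -2
6 2 -8
7 -4 -3
7 1 -8
8 -4 -4
8 -3 -5
8 -2 -6
8 -1 -7
8 0 -8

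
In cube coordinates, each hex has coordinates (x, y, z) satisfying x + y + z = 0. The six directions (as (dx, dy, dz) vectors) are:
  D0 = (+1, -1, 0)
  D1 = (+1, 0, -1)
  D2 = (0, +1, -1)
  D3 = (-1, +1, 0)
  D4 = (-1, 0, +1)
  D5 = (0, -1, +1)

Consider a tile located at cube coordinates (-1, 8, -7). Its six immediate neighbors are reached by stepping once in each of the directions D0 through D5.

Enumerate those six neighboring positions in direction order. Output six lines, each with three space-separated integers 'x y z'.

Answer: 0 7 -7
0 8 -8
-1 9 -8
-2 9 -7
-2 8 -6
-1 7 -6

Derivation:
Center: (-1, 8, -7). Add each direction:
  D0: (-1, 8, -7) + (1, -1, 0) = (0, 7, -7)
  D1: (-1, 8, -7) + (1, 0, -1) = (0, 8, -8)
  D2: (-1, 8, -7) + (0, 1, -1) = (-1, 9, -8)
  D3: (-1, 8, -7) + (-1, 1, 0) = (-2, 9, -7)
  D4: (-1, 8, -7) + (-1, 0, 1) = (-2, 8, -6)
  D5: (-1, 8, -7) + (0, -1, 1) = (-1, 7, -6)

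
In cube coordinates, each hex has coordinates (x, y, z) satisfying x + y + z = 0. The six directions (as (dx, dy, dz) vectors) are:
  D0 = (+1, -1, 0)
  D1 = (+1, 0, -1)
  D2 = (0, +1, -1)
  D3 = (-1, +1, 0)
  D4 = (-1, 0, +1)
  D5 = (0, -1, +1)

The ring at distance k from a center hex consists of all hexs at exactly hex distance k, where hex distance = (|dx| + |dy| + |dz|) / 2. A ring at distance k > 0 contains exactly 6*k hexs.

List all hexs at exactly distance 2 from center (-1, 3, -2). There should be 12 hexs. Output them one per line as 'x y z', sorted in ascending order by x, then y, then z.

Walk ring at distance 2 from (-1, 3, -2):
Start at center + D4*2 = (-3, 3, 0)
  hex 0: (-3, 3, 0)
  hex 1: (-2, 2, 0)
  hex 2: (-1, 1, 0)
  hex 3: (0, 1, -1)
  hex 4: (1, 1, -2)
  hex 5: (1, 2, -3)
  hex 6: (1, 3, -4)
  hex 7: (0, 4, -4)
  hex 8: (-1, 5, -4)
  hex 9: (-2, 5, -3)
  hex 10: (-3, 5, -2)
  hex 11: (-3, 4, -1)
Sorted: 12 hexes.

Answer: -3 3 0
-3 4 -1
-3 5 -2
-2 2 0
-2 5 -3
-1 1 0
-1 5 -4
0 1 -1
0 4 -4
1 1 -2
1 2 -3
1 3 -4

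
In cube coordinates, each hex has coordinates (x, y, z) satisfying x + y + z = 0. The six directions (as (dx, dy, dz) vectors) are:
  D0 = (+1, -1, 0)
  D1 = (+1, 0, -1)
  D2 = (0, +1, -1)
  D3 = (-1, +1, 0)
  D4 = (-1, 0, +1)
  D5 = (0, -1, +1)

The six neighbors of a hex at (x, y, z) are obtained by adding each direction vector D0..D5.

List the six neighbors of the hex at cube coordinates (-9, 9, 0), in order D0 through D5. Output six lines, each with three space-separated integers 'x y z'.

Center: (-9, 9, 0). Add each direction:
  D0: (-9, 9, 0) + (1, -1, 0) = (-8, 8, 0)
  D1: (-9, 9, 0) + (1, 0, -1) = (-8, 9, -1)
  D2: (-9, 9, 0) + (0, 1, -1) = (-9, 10, -1)
  D3: (-9, 9, 0) + (-1, 1, 0) = (-10, 10, 0)
  D4: (-9, 9, 0) + (-1, 0, 1) = (-10, 9, 1)
  D5: (-9, 9, 0) + (0, -1, 1) = (-9, 8, 1)

Answer: -8 8 0
-8 9 -1
-9 10 -1
-10 10 0
-10 9 1
-9 8 1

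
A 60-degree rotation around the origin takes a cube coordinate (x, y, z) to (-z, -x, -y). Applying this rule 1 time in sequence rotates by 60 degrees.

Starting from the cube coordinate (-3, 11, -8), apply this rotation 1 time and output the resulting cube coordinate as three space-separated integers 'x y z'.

Answer: 8 3 -11

Derivation:
Start: (-3, 11, -8)
Step 1: (-3, 11, -8) -> (-(-8), -(-3), -(11)) = (8, 3, -11)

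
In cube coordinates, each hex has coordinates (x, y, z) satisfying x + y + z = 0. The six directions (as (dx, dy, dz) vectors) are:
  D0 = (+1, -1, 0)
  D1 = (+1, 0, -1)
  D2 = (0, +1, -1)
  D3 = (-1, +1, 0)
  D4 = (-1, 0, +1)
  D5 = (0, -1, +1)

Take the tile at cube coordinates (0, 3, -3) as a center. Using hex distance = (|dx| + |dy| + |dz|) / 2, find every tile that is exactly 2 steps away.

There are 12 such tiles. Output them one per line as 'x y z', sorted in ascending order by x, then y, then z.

Answer: -2 3 -1
-2 4 -2
-2 5 -3
-1 2 -1
-1 5 -4
0 1 -1
0 5 -5
1 1 -2
1 4 -5
2 1 -3
2 2 -4
2 3 -5

Derivation:
Walk ring at distance 2 from (0, 3, -3):
Start at center + D4*2 = (-2, 3, -1)
  hex 0: (-2, 3, -1)
  hex 1: (-1, 2, -1)
  hex 2: (0, 1, -1)
  hex 3: (1, 1, -2)
  hex 4: (2, 1, -3)
  hex 5: (2, 2, -4)
  hex 6: (2, 3, -5)
  hex 7: (1, 4, -5)
  hex 8: (0, 5, -5)
  hex 9: (-1, 5, -4)
  hex 10: (-2, 5, -3)
  hex 11: (-2, 4, -2)
Sorted: 12 hexes.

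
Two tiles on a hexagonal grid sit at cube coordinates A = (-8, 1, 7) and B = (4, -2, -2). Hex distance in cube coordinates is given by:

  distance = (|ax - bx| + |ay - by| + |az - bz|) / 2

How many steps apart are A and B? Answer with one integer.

|ax - bx| = |-8 - 4| = 12
|ay - by| = |1 - (-2)| = 3
|az - bz| = |7 - (-2)| = 9
distance = (12 + 3 + 9) / 2 = 24 / 2 = 12

Answer: 12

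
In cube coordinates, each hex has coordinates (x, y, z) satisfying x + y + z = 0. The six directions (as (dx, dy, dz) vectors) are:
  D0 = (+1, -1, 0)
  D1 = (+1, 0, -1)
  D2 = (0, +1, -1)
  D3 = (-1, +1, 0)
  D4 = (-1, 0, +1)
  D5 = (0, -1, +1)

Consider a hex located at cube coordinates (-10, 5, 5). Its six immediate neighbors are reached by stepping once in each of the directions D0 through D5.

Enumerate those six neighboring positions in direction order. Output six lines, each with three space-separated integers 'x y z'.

Answer: -9 4 5
-9 5 4
-10 6 4
-11 6 5
-11 5 6
-10 4 6

Derivation:
Center: (-10, 5, 5). Add each direction:
  D0: (-10, 5, 5) + (1, -1, 0) = (-9, 4, 5)
  D1: (-10, 5, 5) + (1, 0, -1) = (-9, 5, 4)
  D2: (-10, 5, 5) + (0, 1, -1) = (-10, 6, 4)
  D3: (-10, 5, 5) + (-1, 1, 0) = (-11, 6, 5)
  D4: (-10, 5, 5) + (-1, 0, 1) = (-11, 5, 6)
  D5: (-10, 5, 5) + (0, -1, 1) = (-10, 4, 6)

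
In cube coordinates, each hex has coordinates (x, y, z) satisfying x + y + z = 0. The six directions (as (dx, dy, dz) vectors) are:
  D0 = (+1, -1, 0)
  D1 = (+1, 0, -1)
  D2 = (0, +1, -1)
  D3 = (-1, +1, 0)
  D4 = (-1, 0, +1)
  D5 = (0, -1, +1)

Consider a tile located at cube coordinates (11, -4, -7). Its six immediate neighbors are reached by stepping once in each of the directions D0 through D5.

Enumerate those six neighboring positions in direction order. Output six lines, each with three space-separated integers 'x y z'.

Center: (11, -4, -7). Add each direction:
  D0: (11, -4, -7) + (1, -1, 0) = (12, -5, -7)
  D1: (11, -4, -7) + (1, 0, -1) = (12, -4, -8)
  D2: (11, -4, -7) + (0, 1, -1) = (11, -3, -8)
  D3: (11, -4, -7) + (-1, 1, 0) = (10, -3, -7)
  D4: (11, -4, -7) + (-1, 0, 1) = (10, -4, -6)
  D5: (11, -4, -7) + (0, -1, 1) = (11, -5, -6)

Answer: 12 -5 -7
12 -4 -8
11 -3 -8
10 -3 -7
10 -4 -6
11 -5 -6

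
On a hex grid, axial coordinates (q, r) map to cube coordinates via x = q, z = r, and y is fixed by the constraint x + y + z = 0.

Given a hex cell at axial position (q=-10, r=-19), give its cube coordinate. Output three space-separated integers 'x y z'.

Answer: -10 29 -19

Derivation:
x = q = -10
z = r = -19
y = -x - z = -(-10) - (-19) = 29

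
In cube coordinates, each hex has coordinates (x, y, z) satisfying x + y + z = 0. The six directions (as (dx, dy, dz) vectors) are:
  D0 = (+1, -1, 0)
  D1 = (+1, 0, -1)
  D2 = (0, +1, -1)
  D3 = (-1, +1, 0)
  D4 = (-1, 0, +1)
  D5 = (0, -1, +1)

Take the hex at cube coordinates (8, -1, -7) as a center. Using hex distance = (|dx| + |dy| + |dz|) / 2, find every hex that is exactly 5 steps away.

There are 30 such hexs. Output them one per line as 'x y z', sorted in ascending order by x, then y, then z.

Answer: 3 -1 -2
3 0 -3
3 1 -4
3 2 -5
3 3 -6
3 4 -7
4 -2 -2
4 4 -8
5 -3 -2
5 4 -9
6 -4 -2
6 4 -10
7 -5 -2
7 4 -11
8 -6 -2
8 4 -12
9 -6 -3
9 3 -12
10 -6 -4
10 2 -12
11 -6 -5
11 1 -12
12 -6 -6
12 0 -12
13 -6 -7
13 -5 -8
13 -4 -9
13 -3 -10
13 -2 -11
13 -1 -12

Derivation:
Walk ring at distance 5 from (8, -1, -7):
Start at center + D4*5 = (3, -1, -2)
  hex 0: (3, -1, -2)
  hex 1: (4, -2, -2)
  hex 2: (5, -3, -2)
  hex 3: (6, -4, -2)
  hex 4: (7, -5, -2)
  hex 5: (8, -6, -2)
  hex 6: (9, -6, -3)
  hex 7: (10, -6, -4)
  hex 8: (11, -6, -5)
  hex 9: (12, -6, -6)
  hex 10: (13, -6, -7)
  hex 11: (13, -5, -8)
  hex 12: (13, -4, -9)
  hex 13: (13, -3, -10)
  hex 14: (13, -2, -11)
  hex 15: (13, -1, -12)
  hex 16: (12, 0, -12)
  hex 17: (11, 1, -12)
  hex 18: (10, 2, -12)
  hex 19: (9, 3, -12)
  hex 20: (8, 4, -12)
  hex 21: (7, 4, -11)
  hex 22: (6, 4, -10)
  hex 23: (5, 4, -9)
  hex 24: (4, 4, -8)
  hex 25: (3, 4, -7)
  hex 26: (3, 3, -6)
  hex 27: (3, 2, -5)
  hex 28: (3, 1, -4)
  hex 29: (3, 0, -3)
Sorted: 30 hexes.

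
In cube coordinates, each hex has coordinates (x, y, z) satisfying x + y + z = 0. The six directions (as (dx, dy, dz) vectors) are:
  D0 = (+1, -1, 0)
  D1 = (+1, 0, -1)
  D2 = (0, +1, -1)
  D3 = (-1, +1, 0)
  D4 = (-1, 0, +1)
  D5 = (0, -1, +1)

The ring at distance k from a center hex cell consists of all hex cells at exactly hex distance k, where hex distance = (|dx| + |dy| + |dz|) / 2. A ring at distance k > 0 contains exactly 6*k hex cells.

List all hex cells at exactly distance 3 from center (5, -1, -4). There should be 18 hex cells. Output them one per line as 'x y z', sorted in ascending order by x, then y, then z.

Walk ring at distance 3 from (5, -1, -4):
Start at center + D4*3 = (2, -1, -1)
  hex 0: (2, -1, -1)
  hex 1: (3, -2, -1)
  hex 2: (4, -3, -1)
  hex 3: (5, -4, -1)
  hex 4: (6, -4, -2)
  hex 5: (7, -4, -3)
  hex 6: (8, -4, -4)
  hex 7: (8, -3, -5)
  hex 8: (8, -2, -6)
  hex 9: (8, -1, -7)
  hex 10: (7, 0, -7)
  hex 11: (6, 1, -7)
  hex 12: (5, 2, -7)
  hex 13: (4, 2, -6)
  hex 14: (3, 2, -5)
  hex 15: (2, 2, -4)
  hex 16: (2, 1, -3)
  hex 17: (2, 0, -2)
Sorted: 18 hexes.

Answer: 2 -1 -1
2 0 -2
2 1 -3
2 2 -4
3 -2 -1
3 2 -5
4 -3 -1
4 2 -6
5 -4 -1
5 2 -7
6 -4 -2
6 1 -7
7 -4 -3
7 0 -7
8 -4 -4
8 -3 -5
8 -2 -6
8 -1 -7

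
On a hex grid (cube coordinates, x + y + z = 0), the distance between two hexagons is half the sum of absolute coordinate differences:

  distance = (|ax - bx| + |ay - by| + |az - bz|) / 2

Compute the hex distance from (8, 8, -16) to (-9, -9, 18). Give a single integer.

|ax - bx| = |8 - (-9)| = 17
|ay - by| = |8 - (-9)| = 17
|az - bz| = |-16 - 18| = 34
distance = (17 + 17 + 34) / 2 = 68 / 2 = 34

Answer: 34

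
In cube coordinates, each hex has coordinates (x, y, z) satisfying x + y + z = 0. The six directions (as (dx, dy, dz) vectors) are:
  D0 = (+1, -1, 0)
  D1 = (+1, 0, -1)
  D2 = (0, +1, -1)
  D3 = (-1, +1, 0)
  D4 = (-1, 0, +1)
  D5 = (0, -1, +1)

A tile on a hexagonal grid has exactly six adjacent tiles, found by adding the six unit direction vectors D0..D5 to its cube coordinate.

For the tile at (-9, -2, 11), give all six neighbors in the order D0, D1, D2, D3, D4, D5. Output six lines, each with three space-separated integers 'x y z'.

Center: (-9, -2, 11). Add each direction:
  D0: (-9, -2, 11) + (1, -1, 0) = (-8, -3, 11)
  D1: (-9, -2, 11) + (1, 0, -1) = (-8, -2, 10)
  D2: (-9, -2, 11) + (0, 1, -1) = (-9, -1, 10)
  D3: (-9, -2, 11) + (-1, 1, 0) = (-10, -1, 11)
  D4: (-9, -2, 11) + (-1, 0, 1) = (-10, -2, 12)
  D5: (-9, -2, 11) + (0, -1, 1) = (-9, -3, 12)

Answer: -8 -3 11
-8 -2 10
-9 -1 10
-10 -1 11
-10 -2 12
-9 -3 12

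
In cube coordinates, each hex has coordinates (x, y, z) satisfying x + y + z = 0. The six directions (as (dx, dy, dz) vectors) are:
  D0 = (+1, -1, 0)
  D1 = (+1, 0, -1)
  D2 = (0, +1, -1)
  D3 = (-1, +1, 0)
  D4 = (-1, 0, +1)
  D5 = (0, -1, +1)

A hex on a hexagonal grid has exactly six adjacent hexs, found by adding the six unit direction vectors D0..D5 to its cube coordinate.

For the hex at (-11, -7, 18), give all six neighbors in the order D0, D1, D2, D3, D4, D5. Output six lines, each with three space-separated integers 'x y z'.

Answer: -10 -8 18
-10 -7 17
-11 -6 17
-12 -6 18
-12 -7 19
-11 -8 19

Derivation:
Center: (-11, -7, 18). Add each direction:
  D0: (-11, -7, 18) + (1, -1, 0) = (-10, -8, 18)
  D1: (-11, -7, 18) + (1, 0, -1) = (-10, -7, 17)
  D2: (-11, -7, 18) + (0, 1, -1) = (-11, -6, 17)
  D3: (-11, -7, 18) + (-1, 1, 0) = (-12, -6, 18)
  D4: (-11, -7, 18) + (-1, 0, 1) = (-12, -7, 19)
  D5: (-11, -7, 18) + (0, -1, 1) = (-11, -8, 19)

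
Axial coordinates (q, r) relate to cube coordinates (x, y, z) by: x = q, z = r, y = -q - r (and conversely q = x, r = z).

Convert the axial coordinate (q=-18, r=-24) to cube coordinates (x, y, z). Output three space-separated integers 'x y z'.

Answer: -18 42 -24

Derivation:
x = q = -18
z = r = -24
y = -x - z = -(-18) - (-24) = 42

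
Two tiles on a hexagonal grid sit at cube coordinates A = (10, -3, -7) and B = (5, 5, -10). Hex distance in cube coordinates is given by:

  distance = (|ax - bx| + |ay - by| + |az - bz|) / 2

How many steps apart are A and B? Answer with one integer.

|ax - bx| = |10 - 5| = 5
|ay - by| = |-3 - 5| = 8
|az - bz| = |-7 - (-10)| = 3
distance = (5 + 8 + 3) / 2 = 16 / 2 = 8

Answer: 8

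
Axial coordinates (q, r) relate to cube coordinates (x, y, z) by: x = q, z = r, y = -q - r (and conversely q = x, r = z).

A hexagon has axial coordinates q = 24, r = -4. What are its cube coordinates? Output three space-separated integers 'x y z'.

x = q = 24
z = r = -4
y = -x - z = -(24) - (-4) = -20

Answer: 24 -20 -4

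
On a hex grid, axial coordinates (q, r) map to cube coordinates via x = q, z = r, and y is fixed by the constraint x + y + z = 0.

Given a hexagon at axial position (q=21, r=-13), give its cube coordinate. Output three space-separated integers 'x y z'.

Answer: 21 -8 -13

Derivation:
x = q = 21
z = r = -13
y = -x - z = -(21) - (-13) = -8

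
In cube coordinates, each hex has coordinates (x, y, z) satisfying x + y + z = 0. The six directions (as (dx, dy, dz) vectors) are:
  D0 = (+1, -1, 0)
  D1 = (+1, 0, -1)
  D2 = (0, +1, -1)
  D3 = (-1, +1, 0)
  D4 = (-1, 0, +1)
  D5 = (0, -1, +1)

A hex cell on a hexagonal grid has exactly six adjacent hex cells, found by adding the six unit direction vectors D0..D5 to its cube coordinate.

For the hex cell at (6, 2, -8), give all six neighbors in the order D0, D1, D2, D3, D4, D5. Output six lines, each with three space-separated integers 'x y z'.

Center: (6, 2, -8). Add each direction:
  D0: (6, 2, -8) + (1, -1, 0) = (7, 1, -8)
  D1: (6, 2, -8) + (1, 0, -1) = (7, 2, -9)
  D2: (6, 2, -8) + (0, 1, -1) = (6, 3, -9)
  D3: (6, 2, -8) + (-1, 1, 0) = (5, 3, -8)
  D4: (6, 2, -8) + (-1, 0, 1) = (5, 2, -7)
  D5: (6, 2, -8) + (0, -1, 1) = (6, 1, -7)

Answer: 7 1 -8
7 2 -9
6 3 -9
5 3 -8
5 2 -7
6 1 -7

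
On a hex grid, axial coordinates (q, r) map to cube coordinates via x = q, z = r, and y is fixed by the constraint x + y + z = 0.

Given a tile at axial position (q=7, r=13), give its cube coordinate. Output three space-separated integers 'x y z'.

Answer: 7 -20 13

Derivation:
x = q = 7
z = r = 13
y = -x - z = -(7) - (13) = -20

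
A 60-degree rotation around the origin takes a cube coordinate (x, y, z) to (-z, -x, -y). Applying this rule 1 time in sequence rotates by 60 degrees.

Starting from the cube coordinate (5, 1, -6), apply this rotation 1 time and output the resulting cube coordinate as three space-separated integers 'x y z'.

Answer: 6 -5 -1

Derivation:
Start: (5, 1, -6)
Step 1: (5, 1, -6) -> (-(-6), -(5), -(1)) = (6, -5, -1)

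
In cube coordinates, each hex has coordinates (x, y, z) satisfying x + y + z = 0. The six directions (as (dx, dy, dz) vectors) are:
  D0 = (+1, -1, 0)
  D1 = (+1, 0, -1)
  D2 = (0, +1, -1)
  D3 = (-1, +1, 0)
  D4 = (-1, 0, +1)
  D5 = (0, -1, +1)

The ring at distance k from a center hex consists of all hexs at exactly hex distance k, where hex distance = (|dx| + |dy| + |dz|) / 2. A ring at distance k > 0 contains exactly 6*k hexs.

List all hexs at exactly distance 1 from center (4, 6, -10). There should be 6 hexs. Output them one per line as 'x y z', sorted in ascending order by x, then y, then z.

Answer: 3 6 -9
3 7 -10
4 5 -9
4 7 -11
5 5 -10
5 6 -11

Derivation:
Walk ring at distance 1 from (4, 6, -10):
Start at center + D4*1 = (3, 6, -9)
  hex 0: (3, 6, -9)
  hex 1: (4, 5, -9)
  hex 2: (5, 5, -10)
  hex 3: (5, 6, -11)
  hex 4: (4, 7, -11)
  hex 5: (3, 7, -10)
Sorted: 6 hexes.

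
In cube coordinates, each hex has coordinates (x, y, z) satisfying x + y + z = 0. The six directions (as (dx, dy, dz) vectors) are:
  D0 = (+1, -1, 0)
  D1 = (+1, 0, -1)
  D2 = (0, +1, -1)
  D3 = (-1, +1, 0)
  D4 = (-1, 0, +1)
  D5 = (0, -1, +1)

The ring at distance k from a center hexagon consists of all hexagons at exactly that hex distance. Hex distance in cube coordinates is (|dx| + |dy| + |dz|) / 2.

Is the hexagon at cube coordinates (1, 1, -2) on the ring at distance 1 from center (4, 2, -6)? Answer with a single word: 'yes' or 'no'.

|px - cx| = |1 - 4| = 3
|py - cy| = |1 - 2| = 1
|pz - cz| = |-2 - (-6)| = 4
distance = (3+1+4)/2 = 8/2 = 4
radius = 1; distance != radius -> no

Answer: no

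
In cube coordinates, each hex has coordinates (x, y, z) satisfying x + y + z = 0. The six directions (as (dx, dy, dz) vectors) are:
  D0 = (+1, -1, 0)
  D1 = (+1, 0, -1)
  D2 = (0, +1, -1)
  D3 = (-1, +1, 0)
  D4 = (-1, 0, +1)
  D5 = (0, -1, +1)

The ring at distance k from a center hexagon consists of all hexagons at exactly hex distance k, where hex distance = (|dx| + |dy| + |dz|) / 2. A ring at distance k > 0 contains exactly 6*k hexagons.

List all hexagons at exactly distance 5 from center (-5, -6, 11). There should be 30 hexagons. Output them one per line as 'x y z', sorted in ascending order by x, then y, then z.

Answer: -10 -6 16
-10 -5 15
-10 -4 14
-10 -3 13
-10 -2 12
-10 -1 11
-9 -7 16
-9 -1 10
-8 -8 16
-8 -1 9
-7 -9 16
-7 -1 8
-6 -10 16
-6 -1 7
-5 -11 16
-5 -1 6
-4 -11 15
-4 -2 6
-3 -11 14
-3 -3 6
-2 -11 13
-2 -4 6
-1 -11 12
-1 -5 6
0 -11 11
0 -10 10
0 -9 9
0 -8 8
0 -7 7
0 -6 6

Derivation:
Walk ring at distance 5 from (-5, -6, 11):
Start at center + D4*5 = (-10, -6, 16)
  hex 0: (-10, -6, 16)
  hex 1: (-9, -7, 16)
  hex 2: (-8, -8, 16)
  hex 3: (-7, -9, 16)
  hex 4: (-6, -10, 16)
  hex 5: (-5, -11, 16)
  hex 6: (-4, -11, 15)
  hex 7: (-3, -11, 14)
  hex 8: (-2, -11, 13)
  hex 9: (-1, -11, 12)
  hex 10: (0, -11, 11)
  hex 11: (0, -10, 10)
  hex 12: (0, -9, 9)
  hex 13: (0, -8, 8)
  hex 14: (0, -7, 7)
  hex 15: (0, -6, 6)
  hex 16: (-1, -5, 6)
  hex 17: (-2, -4, 6)
  hex 18: (-3, -3, 6)
  hex 19: (-4, -2, 6)
  hex 20: (-5, -1, 6)
  hex 21: (-6, -1, 7)
  hex 22: (-7, -1, 8)
  hex 23: (-8, -1, 9)
  hex 24: (-9, -1, 10)
  hex 25: (-10, -1, 11)
  hex 26: (-10, -2, 12)
  hex 27: (-10, -3, 13)
  hex 28: (-10, -4, 14)
  hex 29: (-10, -5, 15)
Sorted: 30 hexes.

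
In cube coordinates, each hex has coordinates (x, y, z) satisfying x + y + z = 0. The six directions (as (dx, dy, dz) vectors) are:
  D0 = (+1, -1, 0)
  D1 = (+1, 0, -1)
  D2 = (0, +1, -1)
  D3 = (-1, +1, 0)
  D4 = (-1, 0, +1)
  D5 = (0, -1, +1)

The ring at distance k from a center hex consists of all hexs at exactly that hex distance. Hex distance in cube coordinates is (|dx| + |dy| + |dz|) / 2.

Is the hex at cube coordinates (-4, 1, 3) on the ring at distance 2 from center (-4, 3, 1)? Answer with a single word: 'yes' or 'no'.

Answer: yes

Derivation:
|px - cx| = |-4 - (-4)| = 0
|py - cy| = |1 - 3| = 2
|pz - cz| = |3 - 1| = 2
distance = (0+2+2)/2 = 4/2 = 2
radius = 2; distance == radius -> yes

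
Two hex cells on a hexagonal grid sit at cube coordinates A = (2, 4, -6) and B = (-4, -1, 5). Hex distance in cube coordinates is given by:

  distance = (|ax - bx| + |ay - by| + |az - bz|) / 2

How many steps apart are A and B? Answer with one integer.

Answer: 11

Derivation:
|ax - bx| = |2 - (-4)| = 6
|ay - by| = |4 - (-1)| = 5
|az - bz| = |-6 - 5| = 11
distance = (6 + 5 + 11) / 2 = 22 / 2 = 11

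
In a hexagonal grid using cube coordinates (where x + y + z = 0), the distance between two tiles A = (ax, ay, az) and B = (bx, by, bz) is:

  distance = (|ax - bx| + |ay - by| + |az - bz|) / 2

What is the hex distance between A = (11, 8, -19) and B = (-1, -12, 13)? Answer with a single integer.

Answer: 32

Derivation:
|ax - bx| = |11 - (-1)| = 12
|ay - by| = |8 - (-12)| = 20
|az - bz| = |-19 - 13| = 32
distance = (12 + 20 + 32) / 2 = 64 / 2 = 32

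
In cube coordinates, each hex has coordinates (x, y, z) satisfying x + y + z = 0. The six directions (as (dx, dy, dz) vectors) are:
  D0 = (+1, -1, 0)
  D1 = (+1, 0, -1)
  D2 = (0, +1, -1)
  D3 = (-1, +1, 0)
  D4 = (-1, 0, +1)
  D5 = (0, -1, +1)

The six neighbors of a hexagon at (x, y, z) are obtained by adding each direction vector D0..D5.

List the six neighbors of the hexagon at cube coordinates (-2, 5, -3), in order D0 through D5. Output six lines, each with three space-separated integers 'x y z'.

Center: (-2, 5, -3). Add each direction:
  D0: (-2, 5, -3) + (1, -1, 0) = (-1, 4, -3)
  D1: (-2, 5, -3) + (1, 0, -1) = (-1, 5, -4)
  D2: (-2, 5, -3) + (0, 1, -1) = (-2, 6, -4)
  D3: (-2, 5, -3) + (-1, 1, 0) = (-3, 6, -3)
  D4: (-2, 5, -3) + (-1, 0, 1) = (-3, 5, -2)
  D5: (-2, 5, -3) + (0, -1, 1) = (-2, 4, -2)

Answer: -1 4 -3
-1 5 -4
-2 6 -4
-3 6 -3
-3 5 -2
-2 4 -2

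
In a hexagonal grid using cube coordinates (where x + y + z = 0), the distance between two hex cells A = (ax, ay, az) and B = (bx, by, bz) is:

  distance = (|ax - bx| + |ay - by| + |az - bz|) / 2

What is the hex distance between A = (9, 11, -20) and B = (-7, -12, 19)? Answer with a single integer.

Answer: 39

Derivation:
|ax - bx| = |9 - (-7)| = 16
|ay - by| = |11 - (-12)| = 23
|az - bz| = |-20 - 19| = 39
distance = (16 + 23 + 39) / 2 = 78 / 2 = 39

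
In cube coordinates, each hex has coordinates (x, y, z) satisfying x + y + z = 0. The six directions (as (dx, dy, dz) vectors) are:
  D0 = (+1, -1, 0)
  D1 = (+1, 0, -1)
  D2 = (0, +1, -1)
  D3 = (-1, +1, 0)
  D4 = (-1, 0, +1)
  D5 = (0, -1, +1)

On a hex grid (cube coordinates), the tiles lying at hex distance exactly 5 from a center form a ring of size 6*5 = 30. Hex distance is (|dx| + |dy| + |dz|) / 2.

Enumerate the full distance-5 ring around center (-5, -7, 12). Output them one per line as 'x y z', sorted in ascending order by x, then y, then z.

Answer: -10 -7 17
-10 -6 16
-10 -5 15
-10 -4 14
-10 -3 13
-10 -2 12
-9 -8 17
-9 -2 11
-8 -9 17
-8 -2 10
-7 -10 17
-7 -2 9
-6 -11 17
-6 -2 8
-5 -12 17
-5 -2 7
-4 -12 16
-4 -3 7
-3 -12 15
-3 -4 7
-2 -12 14
-2 -5 7
-1 -12 13
-1 -6 7
0 -12 12
0 -11 11
0 -10 10
0 -9 9
0 -8 8
0 -7 7

Derivation:
Walk ring at distance 5 from (-5, -7, 12):
Start at center + D4*5 = (-10, -7, 17)
  hex 0: (-10, -7, 17)
  hex 1: (-9, -8, 17)
  hex 2: (-8, -9, 17)
  hex 3: (-7, -10, 17)
  hex 4: (-6, -11, 17)
  hex 5: (-5, -12, 17)
  hex 6: (-4, -12, 16)
  hex 7: (-3, -12, 15)
  hex 8: (-2, -12, 14)
  hex 9: (-1, -12, 13)
  hex 10: (0, -12, 12)
  hex 11: (0, -11, 11)
  hex 12: (0, -10, 10)
  hex 13: (0, -9, 9)
  hex 14: (0, -8, 8)
  hex 15: (0, -7, 7)
  hex 16: (-1, -6, 7)
  hex 17: (-2, -5, 7)
  hex 18: (-3, -4, 7)
  hex 19: (-4, -3, 7)
  hex 20: (-5, -2, 7)
  hex 21: (-6, -2, 8)
  hex 22: (-7, -2, 9)
  hex 23: (-8, -2, 10)
  hex 24: (-9, -2, 11)
  hex 25: (-10, -2, 12)
  hex 26: (-10, -3, 13)
  hex 27: (-10, -4, 14)
  hex 28: (-10, -5, 15)
  hex 29: (-10, -6, 16)
Sorted: 30 hexes.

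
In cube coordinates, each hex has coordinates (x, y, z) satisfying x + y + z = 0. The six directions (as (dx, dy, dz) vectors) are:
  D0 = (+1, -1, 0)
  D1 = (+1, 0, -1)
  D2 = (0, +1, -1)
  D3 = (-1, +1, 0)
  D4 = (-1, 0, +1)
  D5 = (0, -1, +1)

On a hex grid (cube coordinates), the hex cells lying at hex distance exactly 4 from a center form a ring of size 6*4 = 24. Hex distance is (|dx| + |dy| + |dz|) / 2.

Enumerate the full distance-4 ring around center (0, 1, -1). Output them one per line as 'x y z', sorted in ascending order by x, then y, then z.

Answer: -4 1 3
-4 2 2
-4 3 1
-4 4 0
-4 5 -1
-3 0 3
-3 5 -2
-2 -1 3
-2 5 -3
-1 -2 3
-1 5 -4
0 -3 3
0 5 -5
1 -3 2
1 4 -5
2 -3 1
2 3 -5
3 -3 0
3 2 -5
4 -3 -1
4 -2 -2
4 -1 -3
4 0 -4
4 1 -5

Derivation:
Walk ring at distance 4 from (0, 1, -1):
Start at center + D4*4 = (-4, 1, 3)
  hex 0: (-4, 1, 3)
  hex 1: (-3, 0, 3)
  hex 2: (-2, -1, 3)
  hex 3: (-1, -2, 3)
  hex 4: (0, -3, 3)
  hex 5: (1, -3, 2)
  hex 6: (2, -3, 1)
  hex 7: (3, -3, 0)
  hex 8: (4, -3, -1)
  hex 9: (4, -2, -2)
  hex 10: (4, -1, -3)
  hex 11: (4, 0, -4)
  hex 12: (4, 1, -5)
  hex 13: (3, 2, -5)
  hex 14: (2, 3, -5)
  hex 15: (1, 4, -5)
  hex 16: (0, 5, -5)
  hex 17: (-1, 5, -4)
  hex 18: (-2, 5, -3)
  hex 19: (-3, 5, -2)
  hex 20: (-4, 5, -1)
  hex 21: (-4, 4, 0)
  hex 22: (-4, 3, 1)
  hex 23: (-4, 2, 2)
Sorted: 24 hexes.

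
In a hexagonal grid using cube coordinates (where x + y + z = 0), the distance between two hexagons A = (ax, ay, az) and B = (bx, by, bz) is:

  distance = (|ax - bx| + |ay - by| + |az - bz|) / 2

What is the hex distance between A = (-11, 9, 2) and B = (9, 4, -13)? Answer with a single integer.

|ax - bx| = |-11 - 9| = 20
|ay - by| = |9 - 4| = 5
|az - bz| = |2 - (-13)| = 15
distance = (20 + 5 + 15) / 2 = 40 / 2 = 20

Answer: 20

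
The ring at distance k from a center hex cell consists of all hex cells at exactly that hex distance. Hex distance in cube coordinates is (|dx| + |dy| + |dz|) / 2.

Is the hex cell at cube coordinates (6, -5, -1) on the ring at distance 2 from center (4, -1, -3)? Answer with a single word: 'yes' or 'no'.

Answer: no

Derivation:
|px - cx| = |6 - 4| = 2
|py - cy| = |-5 - (-1)| = 4
|pz - cz| = |-1 - (-3)| = 2
distance = (2+4+2)/2 = 8/2 = 4
radius = 2; distance != radius -> no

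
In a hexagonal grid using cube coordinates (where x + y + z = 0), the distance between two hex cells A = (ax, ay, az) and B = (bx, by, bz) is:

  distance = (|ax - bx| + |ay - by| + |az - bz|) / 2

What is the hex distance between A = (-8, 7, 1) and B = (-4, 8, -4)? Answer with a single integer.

|ax - bx| = |-8 - (-4)| = 4
|ay - by| = |7 - 8| = 1
|az - bz| = |1 - (-4)| = 5
distance = (4 + 1 + 5) / 2 = 10 / 2 = 5

Answer: 5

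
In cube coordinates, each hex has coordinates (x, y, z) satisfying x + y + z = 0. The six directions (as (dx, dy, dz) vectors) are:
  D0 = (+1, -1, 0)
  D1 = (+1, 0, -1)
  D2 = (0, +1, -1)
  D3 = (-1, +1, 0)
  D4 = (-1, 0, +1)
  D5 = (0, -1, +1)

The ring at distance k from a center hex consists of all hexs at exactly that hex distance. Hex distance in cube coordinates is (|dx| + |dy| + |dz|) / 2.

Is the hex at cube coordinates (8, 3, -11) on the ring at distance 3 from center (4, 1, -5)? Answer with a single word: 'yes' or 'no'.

|px - cx| = |8 - 4| = 4
|py - cy| = |3 - 1| = 2
|pz - cz| = |-11 - (-5)| = 6
distance = (4+2+6)/2 = 12/2 = 6
radius = 3; distance != radius -> no

Answer: no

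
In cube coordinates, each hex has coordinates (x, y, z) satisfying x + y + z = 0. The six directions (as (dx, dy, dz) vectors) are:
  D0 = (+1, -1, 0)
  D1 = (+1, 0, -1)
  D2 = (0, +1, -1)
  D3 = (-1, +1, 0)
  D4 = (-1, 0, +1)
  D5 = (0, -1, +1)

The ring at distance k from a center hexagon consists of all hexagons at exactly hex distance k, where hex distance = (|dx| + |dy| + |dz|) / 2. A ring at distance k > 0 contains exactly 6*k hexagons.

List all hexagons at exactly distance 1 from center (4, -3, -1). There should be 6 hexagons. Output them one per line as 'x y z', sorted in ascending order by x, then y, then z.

Walk ring at distance 1 from (4, -3, -1):
Start at center + D4*1 = (3, -3, 0)
  hex 0: (3, -3, 0)
  hex 1: (4, -4, 0)
  hex 2: (5, -4, -1)
  hex 3: (5, -3, -2)
  hex 4: (4, -2, -2)
  hex 5: (3, -2, -1)
Sorted: 6 hexes.

Answer: 3 -3 0
3 -2 -1
4 -4 0
4 -2 -2
5 -4 -1
5 -3 -2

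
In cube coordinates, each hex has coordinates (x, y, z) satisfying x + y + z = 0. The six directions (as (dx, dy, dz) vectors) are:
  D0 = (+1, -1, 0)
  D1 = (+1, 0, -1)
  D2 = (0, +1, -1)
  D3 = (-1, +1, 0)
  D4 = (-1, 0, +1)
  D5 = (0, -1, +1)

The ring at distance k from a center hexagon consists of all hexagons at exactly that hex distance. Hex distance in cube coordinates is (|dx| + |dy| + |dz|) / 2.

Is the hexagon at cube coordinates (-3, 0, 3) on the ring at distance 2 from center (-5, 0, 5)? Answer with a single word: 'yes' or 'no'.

Answer: yes

Derivation:
|px - cx| = |-3 - (-5)| = 2
|py - cy| = |0 - 0| = 0
|pz - cz| = |3 - 5| = 2
distance = (2+0+2)/2 = 4/2 = 2
radius = 2; distance == radius -> yes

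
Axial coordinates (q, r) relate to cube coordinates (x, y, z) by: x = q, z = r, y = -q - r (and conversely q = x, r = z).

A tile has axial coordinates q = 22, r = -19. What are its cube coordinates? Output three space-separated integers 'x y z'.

x = q = 22
z = r = -19
y = -x - z = -(22) - (-19) = -3

Answer: 22 -3 -19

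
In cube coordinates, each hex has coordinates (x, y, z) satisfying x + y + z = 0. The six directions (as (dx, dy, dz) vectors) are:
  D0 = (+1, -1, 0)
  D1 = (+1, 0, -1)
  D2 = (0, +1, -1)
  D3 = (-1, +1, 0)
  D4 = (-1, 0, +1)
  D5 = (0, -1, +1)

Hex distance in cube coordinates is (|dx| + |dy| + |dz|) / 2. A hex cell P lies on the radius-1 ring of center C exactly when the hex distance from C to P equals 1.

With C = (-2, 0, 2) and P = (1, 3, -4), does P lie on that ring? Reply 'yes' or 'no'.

|px - cx| = |1 - (-2)| = 3
|py - cy| = |3 - 0| = 3
|pz - cz| = |-4 - 2| = 6
distance = (3+3+6)/2 = 12/2 = 6
radius = 1; distance != radius -> no

Answer: no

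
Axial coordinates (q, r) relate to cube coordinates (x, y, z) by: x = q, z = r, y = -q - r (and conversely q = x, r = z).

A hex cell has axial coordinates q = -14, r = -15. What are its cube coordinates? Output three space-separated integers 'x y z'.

x = q = -14
z = r = -15
y = -x - z = -(-14) - (-15) = 29

Answer: -14 29 -15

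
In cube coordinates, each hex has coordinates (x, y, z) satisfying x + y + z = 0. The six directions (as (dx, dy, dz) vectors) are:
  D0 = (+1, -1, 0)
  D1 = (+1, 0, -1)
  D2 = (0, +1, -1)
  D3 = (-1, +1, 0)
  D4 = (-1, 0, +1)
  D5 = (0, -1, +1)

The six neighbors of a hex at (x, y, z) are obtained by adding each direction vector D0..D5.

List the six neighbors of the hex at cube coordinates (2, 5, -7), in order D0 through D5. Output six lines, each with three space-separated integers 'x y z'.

Answer: 3 4 -7
3 5 -8
2 6 -8
1 6 -7
1 5 -6
2 4 -6

Derivation:
Center: (2, 5, -7). Add each direction:
  D0: (2, 5, -7) + (1, -1, 0) = (3, 4, -7)
  D1: (2, 5, -7) + (1, 0, -1) = (3, 5, -8)
  D2: (2, 5, -7) + (0, 1, -1) = (2, 6, -8)
  D3: (2, 5, -7) + (-1, 1, 0) = (1, 6, -7)
  D4: (2, 5, -7) + (-1, 0, 1) = (1, 5, -6)
  D5: (2, 5, -7) + (0, -1, 1) = (2, 4, -6)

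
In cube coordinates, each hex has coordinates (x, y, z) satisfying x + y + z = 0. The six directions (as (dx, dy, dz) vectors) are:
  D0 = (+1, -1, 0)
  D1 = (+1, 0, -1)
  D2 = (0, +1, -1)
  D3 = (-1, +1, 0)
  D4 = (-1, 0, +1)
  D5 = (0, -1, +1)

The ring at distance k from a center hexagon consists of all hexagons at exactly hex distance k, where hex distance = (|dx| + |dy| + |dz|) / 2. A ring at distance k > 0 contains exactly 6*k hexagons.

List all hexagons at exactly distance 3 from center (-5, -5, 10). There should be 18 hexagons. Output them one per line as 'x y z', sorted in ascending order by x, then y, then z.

Walk ring at distance 3 from (-5, -5, 10):
Start at center + D4*3 = (-8, -5, 13)
  hex 0: (-8, -5, 13)
  hex 1: (-7, -6, 13)
  hex 2: (-6, -7, 13)
  hex 3: (-5, -8, 13)
  hex 4: (-4, -8, 12)
  hex 5: (-3, -8, 11)
  hex 6: (-2, -8, 10)
  hex 7: (-2, -7, 9)
  hex 8: (-2, -6, 8)
  hex 9: (-2, -5, 7)
  hex 10: (-3, -4, 7)
  hex 11: (-4, -3, 7)
  hex 12: (-5, -2, 7)
  hex 13: (-6, -2, 8)
  hex 14: (-7, -2, 9)
  hex 15: (-8, -2, 10)
  hex 16: (-8, -3, 11)
  hex 17: (-8, -4, 12)
Sorted: 18 hexes.

Answer: -8 -5 13
-8 -4 12
-8 -3 11
-8 -2 10
-7 -6 13
-7 -2 9
-6 -7 13
-6 -2 8
-5 -8 13
-5 -2 7
-4 -8 12
-4 -3 7
-3 -8 11
-3 -4 7
-2 -8 10
-2 -7 9
-2 -6 8
-2 -5 7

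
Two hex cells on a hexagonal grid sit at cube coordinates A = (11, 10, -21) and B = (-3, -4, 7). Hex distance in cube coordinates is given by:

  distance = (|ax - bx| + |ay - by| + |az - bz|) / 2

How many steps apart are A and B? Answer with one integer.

|ax - bx| = |11 - (-3)| = 14
|ay - by| = |10 - (-4)| = 14
|az - bz| = |-21 - 7| = 28
distance = (14 + 14 + 28) / 2 = 56 / 2 = 28

Answer: 28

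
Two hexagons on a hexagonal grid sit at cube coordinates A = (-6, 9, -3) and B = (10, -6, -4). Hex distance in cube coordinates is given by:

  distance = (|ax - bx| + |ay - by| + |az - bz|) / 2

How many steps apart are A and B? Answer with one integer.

Answer: 16

Derivation:
|ax - bx| = |-6 - 10| = 16
|ay - by| = |9 - (-6)| = 15
|az - bz| = |-3 - (-4)| = 1
distance = (16 + 15 + 1) / 2 = 32 / 2 = 16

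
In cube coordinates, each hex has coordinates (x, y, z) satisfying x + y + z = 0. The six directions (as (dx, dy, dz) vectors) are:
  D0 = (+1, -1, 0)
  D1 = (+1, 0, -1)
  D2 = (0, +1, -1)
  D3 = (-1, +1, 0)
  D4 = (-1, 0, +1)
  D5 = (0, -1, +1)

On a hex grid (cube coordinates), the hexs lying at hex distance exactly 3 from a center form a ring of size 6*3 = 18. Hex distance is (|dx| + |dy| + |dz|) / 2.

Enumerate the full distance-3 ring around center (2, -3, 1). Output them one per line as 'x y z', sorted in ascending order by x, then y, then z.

Answer: -1 -3 4
-1 -2 3
-1 -1 2
-1 0 1
0 -4 4
0 0 0
1 -5 4
1 0 -1
2 -6 4
2 0 -2
3 -6 3
3 -1 -2
4 -6 2
4 -2 -2
5 -6 1
5 -5 0
5 -4 -1
5 -3 -2

Derivation:
Walk ring at distance 3 from (2, -3, 1):
Start at center + D4*3 = (-1, -3, 4)
  hex 0: (-1, -3, 4)
  hex 1: (0, -4, 4)
  hex 2: (1, -5, 4)
  hex 3: (2, -6, 4)
  hex 4: (3, -6, 3)
  hex 5: (4, -6, 2)
  hex 6: (5, -6, 1)
  hex 7: (5, -5, 0)
  hex 8: (5, -4, -1)
  hex 9: (5, -3, -2)
  hex 10: (4, -2, -2)
  hex 11: (3, -1, -2)
  hex 12: (2, 0, -2)
  hex 13: (1, 0, -1)
  hex 14: (0, 0, 0)
  hex 15: (-1, 0, 1)
  hex 16: (-1, -1, 2)
  hex 17: (-1, -2, 3)
Sorted: 18 hexes.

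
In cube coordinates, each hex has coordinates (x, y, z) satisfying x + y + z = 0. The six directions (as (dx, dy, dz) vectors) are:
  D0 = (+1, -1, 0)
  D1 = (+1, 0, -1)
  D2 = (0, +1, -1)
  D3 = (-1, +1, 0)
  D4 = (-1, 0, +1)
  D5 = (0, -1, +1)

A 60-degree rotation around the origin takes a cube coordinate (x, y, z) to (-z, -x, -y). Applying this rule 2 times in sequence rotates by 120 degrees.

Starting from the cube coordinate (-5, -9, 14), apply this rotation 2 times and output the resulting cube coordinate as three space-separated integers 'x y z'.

Answer: -9 14 -5

Derivation:
Start: (-5, -9, 14)
Step 1: (-5, -9, 14) -> (-(14), -(-5), -(-9)) = (-14, 5, 9)
Step 2: (-14, 5, 9) -> (-(9), -(-14), -(5)) = (-9, 14, -5)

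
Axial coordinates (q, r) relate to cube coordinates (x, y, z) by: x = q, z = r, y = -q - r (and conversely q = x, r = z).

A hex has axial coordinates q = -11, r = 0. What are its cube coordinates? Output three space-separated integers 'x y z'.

Answer: -11 11 0

Derivation:
x = q = -11
z = r = 0
y = -x - z = -(-11) - (0) = 11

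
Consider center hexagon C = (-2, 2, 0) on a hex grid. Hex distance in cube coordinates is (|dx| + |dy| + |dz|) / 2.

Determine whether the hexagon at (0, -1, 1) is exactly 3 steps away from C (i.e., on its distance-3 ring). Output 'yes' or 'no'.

Answer: yes

Derivation:
|px - cx| = |0 - (-2)| = 2
|py - cy| = |-1 - 2| = 3
|pz - cz| = |1 - 0| = 1
distance = (2+3+1)/2 = 6/2 = 3
radius = 3; distance == radius -> yes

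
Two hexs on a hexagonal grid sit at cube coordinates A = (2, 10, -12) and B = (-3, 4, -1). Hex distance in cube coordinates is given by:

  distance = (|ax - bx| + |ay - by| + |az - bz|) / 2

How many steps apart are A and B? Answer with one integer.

Answer: 11

Derivation:
|ax - bx| = |2 - (-3)| = 5
|ay - by| = |10 - 4| = 6
|az - bz| = |-12 - (-1)| = 11
distance = (5 + 6 + 11) / 2 = 22 / 2 = 11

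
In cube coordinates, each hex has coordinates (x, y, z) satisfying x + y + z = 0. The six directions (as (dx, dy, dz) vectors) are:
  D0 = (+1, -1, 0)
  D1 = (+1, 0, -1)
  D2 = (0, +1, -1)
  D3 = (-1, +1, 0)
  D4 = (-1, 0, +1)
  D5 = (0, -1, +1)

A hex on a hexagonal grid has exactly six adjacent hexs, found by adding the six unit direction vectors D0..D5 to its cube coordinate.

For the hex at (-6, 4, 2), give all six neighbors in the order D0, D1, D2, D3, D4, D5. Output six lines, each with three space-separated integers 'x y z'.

Answer: -5 3 2
-5 4 1
-6 5 1
-7 5 2
-7 4 3
-6 3 3

Derivation:
Center: (-6, 4, 2). Add each direction:
  D0: (-6, 4, 2) + (1, -1, 0) = (-5, 3, 2)
  D1: (-6, 4, 2) + (1, 0, -1) = (-5, 4, 1)
  D2: (-6, 4, 2) + (0, 1, -1) = (-6, 5, 1)
  D3: (-6, 4, 2) + (-1, 1, 0) = (-7, 5, 2)
  D4: (-6, 4, 2) + (-1, 0, 1) = (-7, 4, 3)
  D5: (-6, 4, 2) + (0, -1, 1) = (-6, 3, 3)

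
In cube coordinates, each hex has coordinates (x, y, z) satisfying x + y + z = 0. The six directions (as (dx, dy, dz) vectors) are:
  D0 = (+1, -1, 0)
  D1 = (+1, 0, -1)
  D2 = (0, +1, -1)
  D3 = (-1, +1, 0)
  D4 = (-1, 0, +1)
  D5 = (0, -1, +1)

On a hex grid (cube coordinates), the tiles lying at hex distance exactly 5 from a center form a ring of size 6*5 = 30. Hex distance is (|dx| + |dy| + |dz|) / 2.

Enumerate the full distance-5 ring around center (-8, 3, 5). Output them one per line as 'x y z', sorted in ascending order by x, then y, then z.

Walk ring at distance 5 from (-8, 3, 5):
Start at center + D4*5 = (-13, 3, 10)
  hex 0: (-13, 3, 10)
  hex 1: (-12, 2, 10)
  hex 2: (-11, 1, 10)
  hex 3: (-10, 0, 10)
  hex 4: (-9, -1, 10)
  hex 5: (-8, -2, 10)
  hex 6: (-7, -2, 9)
  hex 7: (-6, -2, 8)
  hex 8: (-5, -2, 7)
  hex 9: (-4, -2, 6)
  hex 10: (-3, -2, 5)
  hex 11: (-3, -1, 4)
  hex 12: (-3, 0, 3)
  hex 13: (-3, 1, 2)
  hex 14: (-3, 2, 1)
  hex 15: (-3, 3, 0)
  hex 16: (-4, 4, 0)
  hex 17: (-5, 5, 0)
  hex 18: (-6, 6, 0)
  hex 19: (-7, 7, 0)
  hex 20: (-8, 8, 0)
  hex 21: (-9, 8, 1)
  hex 22: (-10, 8, 2)
  hex 23: (-11, 8, 3)
  hex 24: (-12, 8, 4)
  hex 25: (-13, 8, 5)
  hex 26: (-13, 7, 6)
  hex 27: (-13, 6, 7)
  hex 28: (-13, 5, 8)
  hex 29: (-13, 4, 9)
Sorted: 30 hexes.

Answer: -13 3 10
-13 4 9
-13 5 8
-13 6 7
-13 7 6
-13 8 5
-12 2 10
-12 8 4
-11 1 10
-11 8 3
-10 0 10
-10 8 2
-9 -1 10
-9 8 1
-8 -2 10
-8 8 0
-7 -2 9
-7 7 0
-6 -2 8
-6 6 0
-5 -2 7
-5 5 0
-4 -2 6
-4 4 0
-3 -2 5
-3 -1 4
-3 0 3
-3 1 2
-3 2 1
-3 3 0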